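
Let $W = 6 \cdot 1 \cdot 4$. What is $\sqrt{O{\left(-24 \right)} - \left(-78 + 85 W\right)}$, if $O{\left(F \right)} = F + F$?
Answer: $i \sqrt{2010} \approx 44.833 i$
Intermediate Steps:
$W = 24$ ($W = 6 \cdot 4 = 24$)
$O{\left(F \right)} = 2 F$
$\sqrt{O{\left(-24 \right)} - \left(-78 + 85 W\right)} = \sqrt{2 \left(-24\right) + \left(\left(-85\right) 24 + 78\right)} = \sqrt{-48 + \left(-2040 + 78\right)} = \sqrt{-48 - 1962} = \sqrt{-2010} = i \sqrt{2010}$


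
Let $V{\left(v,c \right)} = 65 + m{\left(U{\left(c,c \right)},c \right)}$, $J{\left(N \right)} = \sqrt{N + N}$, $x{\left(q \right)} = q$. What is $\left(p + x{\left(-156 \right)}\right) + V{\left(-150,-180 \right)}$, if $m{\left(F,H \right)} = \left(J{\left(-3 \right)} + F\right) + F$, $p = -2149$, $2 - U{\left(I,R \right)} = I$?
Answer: $-1876 + i \sqrt{6} \approx -1876.0 + 2.4495 i$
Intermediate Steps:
$U{\left(I,R \right)} = 2 - I$
$J{\left(N \right)} = \sqrt{2} \sqrt{N}$ ($J{\left(N \right)} = \sqrt{2 N} = \sqrt{2} \sqrt{N}$)
$m{\left(F,H \right)} = 2 F + i \sqrt{6}$ ($m{\left(F,H \right)} = \left(\sqrt{2} \sqrt{-3} + F\right) + F = \left(\sqrt{2} i \sqrt{3} + F\right) + F = \left(i \sqrt{6} + F\right) + F = \left(F + i \sqrt{6}\right) + F = 2 F + i \sqrt{6}$)
$V{\left(v,c \right)} = 69 - 2 c + i \sqrt{6}$ ($V{\left(v,c \right)} = 65 + \left(2 \left(2 - c\right) + i \sqrt{6}\right) = 65 - \left(-4 + 2 c - i \sqrt{6}\right) = 65 + \left(4 - 2 c + i \sqrt{6}\right) = 69 - 2 c + i \sqrt{6}$)
$\left(p + x{\left(-156 \right)}\right) + V{\left(-150,-180 \right)} = \left(-2149 - 156\right) + \left(69 - -360 + i \sqrt{6}\right) = -2305 + \left(69 + 360 + i \sqrt{6}\right) = -2305 + \left(429 + i \sqrt{6}\right) = -1876 + i \sqrt{6}$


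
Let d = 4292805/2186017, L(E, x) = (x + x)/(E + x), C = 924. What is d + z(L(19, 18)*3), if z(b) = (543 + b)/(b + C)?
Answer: 63793799221/24990546344 ≈ 2.5527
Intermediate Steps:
L(E, x) = 2*x/(E + x) (L(E, x) = (2*x)/(E + x) = 2*x/(E + x))
z(b) = (543 + b)/(924 + b) (z(b) = (543 + b)/(b + 924) = (543 + b)/(924 + b))
d = 4292805/2186017 (d = 4292805*(1/2186017) = 4292805/2186017 ≈ 1.9638)
d + z(L(19, 18)*3) = 4292805/2186017 + (543 + (2*18/(19 + 18))*3)/(924 + (2*18/(19 + 18))*3) = 4292805/2186017 + (543 + (2*18/37)*3)/(924 + (2*18/37)*3) = 4292805/2186017 + (543 + (2*18*(1/37))*3)/(924 + (2*18*(1/37))*3) = 4292805/2186017 + (543 + (36/37)*3)/(924 + (36/37)*3) = 4292805/2186017 + (543 + 108/37)/(924 + 108/37) = 4292805/2186017 + (20199/37)/(34296/37) = 4292805/2186017 + (37/34296)*(20199/37) = 4292805/2186017 + 6733/11432 = 63793799221/24990546344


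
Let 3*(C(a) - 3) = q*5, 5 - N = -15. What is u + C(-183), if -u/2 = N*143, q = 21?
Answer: -5682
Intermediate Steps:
N = 20 (N = 5 - 1*(-15) = 5 + 15 = 20)
C(a) = 38 (C(a) = 3 + (21*5)/3 = 3 + (⅓)*105 = 3 + 35 = 38)
u = -5720 (u = -40*143 = -2*2860 = -5720)
u + C(-183) = -5720 + 38 = -5682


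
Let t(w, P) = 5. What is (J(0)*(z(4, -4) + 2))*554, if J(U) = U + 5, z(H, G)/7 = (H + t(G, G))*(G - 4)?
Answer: -1390540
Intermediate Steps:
z(H, G) = 7*(-4 + G)*(5 + H) (z(H, G) = 7*((H + 5)*(G - 4)) = 7*((5 + H)*(-4 + G)) = 7*((-4 + G)*(5 + H)) = 7*(-4 + G)*(5 + H))
J(U) = 5 + U
(J(0)*(z(4, -4) + 2))*554 = ((5 + 0)*((-140 - 28*4 + 35*(-4) + 7*(-4)*4) + 2))*554 = (5*((-140 - 112 - 140 - 112) + 2))*554 = (5*(-504 + 2))*554 = (5*(-502))*554 = -2510*554 = -1390540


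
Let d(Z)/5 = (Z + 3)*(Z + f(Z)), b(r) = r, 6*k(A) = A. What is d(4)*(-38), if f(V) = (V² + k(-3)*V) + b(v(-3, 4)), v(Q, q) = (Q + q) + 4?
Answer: -30590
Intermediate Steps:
v(Q, q) = 4 + Q + q
k(A) = A/6
f(V) = 5 + V² - V/2 (f(V) = (V² + ((⅙)*(-3))*V) + (4 - 3 + 4) = (V² - V/2) + 5 = 5 + V² - V/2)
d(Z) = 5*(3 + Z)*(5 + Z² + Z/2) (d(Z) = 5*((Z + 3)*(Z + (5 + Z² - Z/2))) = 5*((3 + Z)*(5 + Z² + Z/2)) = 5*(3 + Z)*(5 + Z² + Z/2))
d(4)*(-38) = (75 + 5*4³ + (35/2)*4² + (65/2)*4)*(-38) = (75 + 5*64 + (35/2)*16 + 130)*(-38) = (75 + 320 + 280 + 130)*(-38) = 805*(-38) = -30590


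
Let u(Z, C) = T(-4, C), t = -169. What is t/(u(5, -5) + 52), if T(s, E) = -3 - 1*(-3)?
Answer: -13/4 ≈ -3.2500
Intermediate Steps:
T(s, E) = 0 (T(s, E) = -3 + 3 = 0)
u(Z, C) = 0
t/(u(5, -5) + 52) = -169/(0 + 52) = -169/52 = (1/52)*(-169) = -13/4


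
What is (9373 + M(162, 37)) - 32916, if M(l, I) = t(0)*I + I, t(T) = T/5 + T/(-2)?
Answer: -23506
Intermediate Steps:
t(T) = -3*T/10 (t(T) = T*(⅕) + T*(-½) = T/5 - T/2 = -3*T/10)
M(l, I) = I (M(l, I) = (-3/10*0)*I + I = 0*I + I = 0 + I = I)
(9373 + M(162, 37)) - 32916 = (9373 + 37) - 32916 = 9410 - 32916 = -23506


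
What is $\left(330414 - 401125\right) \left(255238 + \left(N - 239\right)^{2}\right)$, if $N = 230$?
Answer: $-18053861809$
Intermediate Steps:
$\left(330414 - 401125\right) \left(255238 + \left(N - 239\right)^{2}\right) = \left(330414 - 401125\right) \left(255238 + \left(230 - 239\right)^{2}\right) = - 70711 \left(255238 + \left(-9\right)^{2}\right) = - 70711 \left(255238 + 81\right) = \left(-70711\right) 255319 = -18053861809$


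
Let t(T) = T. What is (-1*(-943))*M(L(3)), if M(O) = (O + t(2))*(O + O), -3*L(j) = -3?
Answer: 5658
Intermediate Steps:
L(j) = 1 (L(j) = -⅓*(-3) = 1)
M(O) = 2*O*(2 + O) (M(O) = (O + 2)*(O + O) = (2 + O)*(2*O) = 2*O*(2 + O))
(-1*(-943))*M(L(3)) = (-1*(-943))*(2*1*(2 + 1)) = 943*(2*1*3) = 943*6 = 5658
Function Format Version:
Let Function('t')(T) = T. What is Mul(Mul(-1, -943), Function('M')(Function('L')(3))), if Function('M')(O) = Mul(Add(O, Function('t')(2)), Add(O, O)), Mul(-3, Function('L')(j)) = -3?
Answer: 5658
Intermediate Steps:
Function('L')(j) = 1 (Function('L')(j) = Mul(Rational(-1, 3), -3) = 1)
Function('M')(O) = Mul(2, O, Add(2, O)) (Function('M')(O) = Mul(Add(O, 2), Add(O, O)) = Mul(Add(2, O), Mul(2, O)) = Mul(2, O, Add(2, O)))
Mul(Mul(-1, -943), Function('M')(Function('L')(3))) = Mul(Mul(-1, -943), Mul(2, 1, Add(2, 1))) = Mul(943, Mul(2, 1, 3)) = Mul(943, 6) = 5658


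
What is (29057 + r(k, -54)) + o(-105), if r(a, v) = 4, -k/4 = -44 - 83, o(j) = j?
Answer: 28956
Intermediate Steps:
k = 508 (k = -4*(-44 - 83) = -4*(-127) = 508)
(29057 + r(k, -54)) + o(-105) = (29057 + 4) - 105 = 29061 - 105 = 28956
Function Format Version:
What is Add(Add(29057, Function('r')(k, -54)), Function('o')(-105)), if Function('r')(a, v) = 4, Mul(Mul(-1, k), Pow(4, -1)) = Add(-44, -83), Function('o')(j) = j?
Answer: 28956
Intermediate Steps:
k = 508 (k = Mul(-4, Add(-44, -83)) = Mul(-4, -127) = 508)
Add(Add(29057, Function('r')(k, -54)), Function('o')(-105)) = Add(Add(29057, 4), -105) = Add(29061, -105) = 28956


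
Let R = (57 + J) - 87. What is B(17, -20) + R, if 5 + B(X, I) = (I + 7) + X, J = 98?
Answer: 67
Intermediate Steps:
B(X, I) = 2 + I + X (B(X, I) = -5 + ((I + 7) + X) = -5 + ((7 + I) + X) = -5 + (7 + I + X) = 2 + I + X)
R = 68 (R = (57 + 98) - 87 = 155 - 87 = 68)
B(17, -20) + R = (2 - 20 + 17) + 68 = -1 + 68 = 67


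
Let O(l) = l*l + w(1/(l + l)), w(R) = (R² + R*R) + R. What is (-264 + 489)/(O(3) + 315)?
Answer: 2025/2918 ≈ 0.69397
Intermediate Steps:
w(R) = R + 2*R² (w(R) = (R² + R²) + R = 2*R² + R = R + 2*R²)
O(l) = l² + (1 + 1/l)/(2*l) (O(l) = l*l + (1 + 2/(l + l))/(l + l) = l² + (1 + 2/((2*l)))/((2*l)) = l² + (1/(2*l))*(1 + 2*(1/(2*l))) = l² + (1/(2*l))*(1 + 1/l) = l² + (1 + 1/l)/(2*l))
(-264 + 489)/(O(3) + 315) = (-264 + 489)/((½)*(1 + 3 + 2*3⁴)/3² + 315) = 225/((½)*(⅑)*(1 + 3 + 2*81) + 315) = 225/((½)*(⅑)*(1 + 3 + 162) + 315) = 225/((½)*(⅑)*166 + 315) = 225/(83/9 + 315) = 225/(2918/9) = 225*(9/2918) = 2025/2918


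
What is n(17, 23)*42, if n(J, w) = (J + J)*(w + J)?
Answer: 57120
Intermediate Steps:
n(J, w) = 2*J*(J + w) (n(J, w) = (2*J)*(J + w) = 2*J*(J + w))
n(17, 23)*42 = (2*17*(17 + 23))*42 = (2*17*40)*42 = 1360*42 = 57120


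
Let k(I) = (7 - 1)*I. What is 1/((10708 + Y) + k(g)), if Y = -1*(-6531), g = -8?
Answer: 1/17191 ≈ 5.8170e-5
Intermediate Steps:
k(I) = 6*I
Y = 6531
1/((10708 + Y) + k(g)) = 1/((10708 + 6531) + 6*(-8)) = 1/(17239 - 48) = 1/17191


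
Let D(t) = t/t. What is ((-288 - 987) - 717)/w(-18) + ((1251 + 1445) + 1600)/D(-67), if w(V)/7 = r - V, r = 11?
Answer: 870096/203 ≈ 4286.2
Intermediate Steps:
D(t) = 1
w(V) = 77 - 7*V (w(V) = 7*(11 - V) = 77 - 7*V)
((-288 - 987) - 717)/w(-18) + ((1251 + 1445) + 1600)/D(-67) = ((-288 - 987) - 717)/(77 - 7*(-18)) + ((1251 + 1445) + 1600)/1 = (-1275 - 717)/(77 + 126) + (2696 + 1600)*1 = -1992/203 + 4296*1 = -1992*1/203 + 4296 = -1992/203 + 4296 = 870096/203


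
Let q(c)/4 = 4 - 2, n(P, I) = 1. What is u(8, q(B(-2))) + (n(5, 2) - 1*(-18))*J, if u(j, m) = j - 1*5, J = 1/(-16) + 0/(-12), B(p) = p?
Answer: 29/16 ≈ 1.8125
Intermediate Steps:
q(c) = 8 (q(c) = 4*(4 - 2) = 4*2 = 8)
J = -1/16 (J = 1*(-1/16) + 0*(-1/12) = -1/16 + 0 = -1/16 ≈ -0.062500)
u(j, m) = -5 + j (u(j, m) = j - 5 = -5 + j)
u(8, q(B(-2))) + (n(5, 2) - 1*(-18))*J = (-5 + 8) + (1 - 1*(-18))*(-1/16) = 3 + (1 + 18)*(-1/16) = 3 + 19*(-1/16) = 3 - 19/16 = 29/16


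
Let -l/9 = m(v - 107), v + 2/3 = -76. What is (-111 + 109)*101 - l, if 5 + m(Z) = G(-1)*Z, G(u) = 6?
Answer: -10165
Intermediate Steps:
v = -230/3 (v = -⅔ - 76 = -230/3 ≈ -76.667)
m(Z) = -5 + 6*Z
l = 9963 (l = -9*(-5 + 6*(-230/3 - 107)) = -9*(-5 + 6*(-551/3)) = -9*(-5 - 1102) = -9*(-1107) = 9963)
(-111 + 109)*101 - l = (-111 + 109)*101 - 1*9963 = -2*101 - 9963 = -202 - 9963 = -10165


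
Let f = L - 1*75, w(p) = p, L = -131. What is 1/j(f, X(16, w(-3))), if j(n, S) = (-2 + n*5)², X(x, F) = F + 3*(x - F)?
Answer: 1/1065024 ≈ 9.3895e-7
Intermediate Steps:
X(x, F) = -2*F + 3*x (X(x, F) = F + (-3*F + 3*x) = -2*F + 3*x)
f = -206 (f = -131 - 1*75 = -131 - 75 = -206)
j(n, S) = (-2 + 5*n)²
1/j(f, X(16, w(-3))) = 1/((-2 + 5*(-206))²) = 1/((-2 - 1030)²) = 1/((-1032)²) = 1/1065024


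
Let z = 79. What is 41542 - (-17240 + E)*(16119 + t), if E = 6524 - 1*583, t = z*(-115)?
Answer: 79518708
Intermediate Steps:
t = -9085 (t = 79*(-115) = -9085)
E = 5941 (E = 6524 - 583 = 5941)
41542 - (-17240 + E)*(16119 + t) = 41542 - (-17240 + 5941)*(16119 - 9085) = 41542 - (-11299)*7034 = 41542 - 1*(-79477166) = 41542 + 79477166 = 79518708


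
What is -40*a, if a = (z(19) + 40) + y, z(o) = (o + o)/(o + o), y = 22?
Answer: -2520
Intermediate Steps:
z(o) = 1 (z(o) = (2*o)/((2*o)) = (2*o)*(1/(2*o)) = 1)
a = 63 (a = (1 + 40) + 22 = 41 + 22 = 63)
-40*a = -40*63 = -2520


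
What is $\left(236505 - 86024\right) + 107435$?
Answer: $257916$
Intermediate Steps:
$\left(236505 - 86024\right) + 107435 = 150481 + 107435 = 257916$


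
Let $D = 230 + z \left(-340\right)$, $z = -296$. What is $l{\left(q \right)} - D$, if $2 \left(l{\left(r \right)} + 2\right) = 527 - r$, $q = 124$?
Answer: $- \frac{201341}{2} \approx -1.0067 \cdot 10^{5}$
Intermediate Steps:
$l{\left(r \right)} = \frac{523}{2} - \frac{r}{2}$ ($l{\left(r \right)} = -2 + \frac{527 - r}{2} = -2 - \left(- \frac{527}{2} + \frac{r}{2}\right) = \frac{523}{2} - \frac{r}{2}$)
$D = 100870$ ($D = 230 - -100640 = 230 + 100640 = 100870$)
$l{\left(q \right)} - D = \left(\frac{523}{2} - 62\right) - 100870 = \frac{399}{2} - 100870 = - \frac{201341}{2}$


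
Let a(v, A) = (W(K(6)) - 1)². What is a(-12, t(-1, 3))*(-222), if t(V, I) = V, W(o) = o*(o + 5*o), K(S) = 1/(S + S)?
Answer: -19573/96 ≈ -203.89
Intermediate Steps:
K(S) = 1/(2*S)
W(o) = 6*o² (W(o) = o*(6*o) = 6*o²)
a(v, A) = 529/576 (a(v, A) = (6*((½)/6)² - 1)² = (6*((½)*(⅙))² - 1)² = (6*(1/12)² - 1)² = (6*(1/144) - 1)² = (1/24 - 1)² = (-23/24)² = 529/576)
a(-12, t(-1, 3))*(-222) = (529/576)*(-222) = -19573/96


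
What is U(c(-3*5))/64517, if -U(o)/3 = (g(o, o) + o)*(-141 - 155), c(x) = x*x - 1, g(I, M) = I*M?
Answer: 44755200/64517 ≈ 693.70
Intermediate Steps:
c(x) = -1 + x**2 (c(x) = x**2 - 1 = -1 + x**2)
U(o) = 888*o + 888*o**2 (U(o) = -3*(o*o + o)*(-141 - 155) = -3*(o**2 + o)*(-296) = -3*(o + o**2)*(-296) = -3*(-296*o - 296*o**2) = 888*o + 888*o**2)
U(c(-3*5))/64517 = (888*(-1 + (-3*5)**2)*(1 + (-1 + (-3*5)**2)))/64517 = (888*(-1 + (-15)**2)*(1 + (-1 + (-15)**2)))*(1/64517) = (888*(-1 + 225)*(1 + (-1 + 225)))*(1/64517) = (888*224*(1 + 224))*(1/64517) = (888*224*225)*(1/64517) = 44755200*(1/64517) = 44755200/64517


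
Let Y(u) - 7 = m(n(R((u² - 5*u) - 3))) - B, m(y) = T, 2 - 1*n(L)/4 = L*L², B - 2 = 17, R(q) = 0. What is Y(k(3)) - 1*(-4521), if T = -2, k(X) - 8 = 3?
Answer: 4507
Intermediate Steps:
B = 19 (B = 2 + 17 = 19)
k(X) = 11 (k(X) = 8 + 3 = 11)
n(L) = 8 - 4*L³ (n(L) = 8 - 4*L*L² = 8 - 4*L³)
m(y) = -2
Y(u) = -14 (Y(u) = 7 + (-2 - 1*19) = 7 + (-2 - 19) = 7 - 21 = -14)
Y(k(3)) - 1*(-4521) = -14 - 1*(-4521) = -14 + 4521 = 4507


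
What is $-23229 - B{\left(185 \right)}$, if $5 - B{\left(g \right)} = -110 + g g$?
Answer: $10881$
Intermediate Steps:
$B{\left(g \right)} = 115 - g^{2}$ ($B{\left(g \right)} = 5 - \left(-110 + g g\right) = 5 - \left(-110 + g^{2}\right) = 115 - g^{2}$)
$-23229 - B{\left(185 \right)} = -23229 - \left(115 - 185^{2}\right) = -23229 - \left(115 - 34225\right) = -23229 - -34110 = -23229 + 34110 = 10881$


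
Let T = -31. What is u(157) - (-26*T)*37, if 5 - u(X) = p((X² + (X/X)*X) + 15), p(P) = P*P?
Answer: -616111858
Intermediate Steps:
p(P) = P²
u(X) = 5 - (15 + X + X²)² (u(X) = 5 - ((X² + (X/X)*X) + 15)² = 5 - ((X² + 1*X) + 15)² = 5 - ((X² + X) + 15)² = 5 - ((X + X²) + 15)² = 5 - (15 + X + X²)²)
u(157) - (-26*T)*37 = (5 - (15 + 157 + 157²)²) - (-26*(-31))*37 = (5 - (15 + 157 + 24649)²) - 806*37 = (5 - 1*24821²) - 1*29822 = (5 - 1*616082041) - 29822 = (5 - 616082041) - 29822 = -616082036 - 29822 = -616111858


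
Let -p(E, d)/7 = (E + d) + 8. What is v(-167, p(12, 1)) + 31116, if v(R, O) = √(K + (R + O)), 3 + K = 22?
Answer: 31116 + I*√295 ≈ 31116.0 + 17.176*I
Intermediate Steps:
K = 19 (K = -3 + 22 = 19)
p(E, d) = -56 - 7*E - 7*d (p(E, d) = -7*((E + d) + 8) = -7*(8 + E + d) = -56 - 7*E - 7*d)
v(R, O) = √(19 + O + R) (v(R, O) = √(19 + (R + O)) = √(19 + (O + R)) = √(19 + O + R))
v(-167, p(12, 1)) + 31116 = √(19 + (-56 - 7*12 - 7*1) - 167) + 31116 = √(19 + (-56 - 84 - 7) - 167) + 31116 = √(19 - 147 - 167) + 31116 = √(-295) + 31116 = I*√295 + 31116 = 31116 + I*√295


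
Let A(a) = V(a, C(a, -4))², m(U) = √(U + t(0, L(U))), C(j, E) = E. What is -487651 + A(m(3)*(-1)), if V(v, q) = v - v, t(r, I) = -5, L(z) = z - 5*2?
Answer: -487651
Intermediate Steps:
L(z) = -10 + z (L(z) = z - 10 = -10 + z)
m(U) = √(-5 + U) (m(U) = √(U - 5) = √(-5 + U))
V(v, q) = 0
A(a) = 0 (A(a) = 0² = 0)
-487651 + A(m(3)*(-1)) = -487651 + 0 = -487651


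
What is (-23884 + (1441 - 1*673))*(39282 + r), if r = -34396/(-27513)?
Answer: -24983774233192/27513 ≈ -9.0807e+8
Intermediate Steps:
r = 34396/27513 (r = -34396*(-1/27513) = 34396/27513 ≈ 1.2502)
(-23884 + (1441 - 1*673))*(39282 + r) = (-23884 + (1441 - 1*673))*(39282 + 34396/27513) = (-23884 + (1441 - 673))*(1080800062/27513) = (-23884 + 768)*(1080800062/27513) = -23116*1080800062/27513 = -24983774233192/27513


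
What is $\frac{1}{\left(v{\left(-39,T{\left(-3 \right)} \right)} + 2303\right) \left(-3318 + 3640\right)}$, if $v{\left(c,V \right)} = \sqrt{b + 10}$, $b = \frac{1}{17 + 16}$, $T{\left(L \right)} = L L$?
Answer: $\frac{10857}{8051166836} - \frac{\sqrt{10923}}{56358167852} \approx 1.3466 \cdot 10^{-6}$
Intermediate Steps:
$T{\left(L \right)} = L^{2}$
$b = \frac{1}{33} \approx 0.030303$
$v{\left(c,V \right)} = \frac{\sqrt{10923}}{33}$ ($v{\left(c,V \right)} = \sqrt{\frac{1}{33} + 10} = \sqrt{\frac{331}{33}} = \frac{\sqrt{10923}}{33}$)
$\frac{1}{\left(v{\left(-39,T{\left(-3 \right)} \right)} + 2303\right) \left(-3318 + 3640\right)} = \frac{1}{\left(\frac{\sqrt{10923}}{33} + 2303\right) \left(-3318 + 3640\right)} = \frac{1}{\left(2303 + \frac{\sqrt{10923}}{33}\right) 322} = \frac{1}{741566 + \frac{322 \sqrt{10923}}{33}}$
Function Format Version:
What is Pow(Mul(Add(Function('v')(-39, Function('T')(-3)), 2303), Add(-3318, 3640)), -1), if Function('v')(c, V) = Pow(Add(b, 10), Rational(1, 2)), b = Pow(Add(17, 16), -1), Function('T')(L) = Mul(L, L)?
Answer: Add(Rational(10857, 8051166836), Mul(Rational(-1, 56358167852), Pow(10923, Rational(1, 2)))) ≈ 1.3466e-6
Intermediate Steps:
Function('T')(L) = Pow(L, 2)
b = Rational(1, 33) (b = Pow(33, -1) = Rational(1, 33) ≈ 0.030303)
Function('v')(c, V) = Mul(Rational(1, 33), Pow(10923, Rational(1, 2))) (Function('v')(c, V) = Pow(Add(Rational(1, 33), 10), Rational(1, 2)) = Pow(Rational(331, 33), Rational(1, 2)) = Mul(Rational(1, 33), Pow(10923, Rational(1, 2))))
Pow(Mul(Add(Function('v')(-39, Function('T')(-3)), 2303), Add(-3318, 3640)), -1) = Pow(Mul(Add(Mul(Rational(1, 33), Pow(10923, Rational(1, 2))), 2303), Add(-3318, 3640)), -1) = Pow(Mul(Add(2303, Mul(Rational(1, 33), Pow(10923, Rational(1, 2)))), 322), -1) = Pow(Add(741566, Mul(Rational(322, 33), Pow(10923, Rational(1, 2)))), -1)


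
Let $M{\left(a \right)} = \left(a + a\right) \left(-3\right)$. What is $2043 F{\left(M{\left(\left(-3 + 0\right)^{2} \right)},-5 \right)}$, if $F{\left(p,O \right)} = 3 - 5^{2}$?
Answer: $-44946$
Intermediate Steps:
$M{\left(a \right)} = - 6 a$ ($M{\left(a \right)} = 2 a \left(-3\right) = - 6 a$)
$F{\left(p,O \right)} = -22$ ($F{\left(p,O \right)} = 3 - 25 = -22$)
$2043 F{\left(M{\left(\left(-3 + 0\right)^{2} \right)},-5 \right)} = 2043 \left(-22\right) = -44946$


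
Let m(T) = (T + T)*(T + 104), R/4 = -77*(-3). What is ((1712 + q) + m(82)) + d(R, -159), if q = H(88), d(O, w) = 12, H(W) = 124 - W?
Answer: 32264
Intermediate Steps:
R = 924 (R = 4*(-77*(-3)) = 4*231 = 924)
m(T) = 2*T*(104 + T) (m(T) = (2*T)*(104 + T) = 2*T*(104 + T))
q = 36 (q = 124 - 1*88 = 124 - 88 = 36)
((1712 + q) + m(82)) + d(R, -159) = ((1712 + 36) + 2*82*(104 + 82)) + 12 = (1748 + 2*82*186) + 12 = (1748 + 30504) + 12 = 32252 + 12 = 32264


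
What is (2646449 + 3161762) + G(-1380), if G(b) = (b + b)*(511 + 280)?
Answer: 3625051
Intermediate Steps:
G(b) = 1582*b (G(b) = (2*b)*791 = 1582*b)
(2646449 + 3161762) + G(-1380) = (2646449 + 3161762) + 1582*(-1380) = 5808211 - 2183160 = 3625051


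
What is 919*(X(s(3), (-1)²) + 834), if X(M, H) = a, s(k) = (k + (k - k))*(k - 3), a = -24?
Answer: 744390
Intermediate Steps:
s(k) = k*(-3 + k) (s(k) = (k + 0)*(-3 + k) = k*(-3 + k))
X(M, H) = -24
919*(X(s(3), (-1)²) + 834) = 919*(-24 + 834) = 919*810 = 744390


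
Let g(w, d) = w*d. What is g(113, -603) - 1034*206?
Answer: -281143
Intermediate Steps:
g(w, d) = d*w
g(113, -603) - 1034*206 = -603*113 - 1034*206 = -68139 - 1*213004 = -68139 - 213004 = -281143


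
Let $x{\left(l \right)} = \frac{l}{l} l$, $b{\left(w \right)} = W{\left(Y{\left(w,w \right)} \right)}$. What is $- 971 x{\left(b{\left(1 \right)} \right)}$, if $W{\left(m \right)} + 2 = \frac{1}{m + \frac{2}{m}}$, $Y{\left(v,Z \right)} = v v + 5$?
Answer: $\frac{33985}{19} \approx 1788.7$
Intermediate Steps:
$Y{\left(v,Z \right)} = 5 + v^{2}$ ($Y{\left(v,Z \right)} = v^{2} + 5 = 5 + v^{2}$)
$W{\left(m \right)} = -2 + \frac{1}{m + \frac{2}{m}}$
$b{\left(w \right)} = \frac{1 + w^{2} - 2 \left(5 + w^{2}\right)^{2}}{2 + \left(5 + w^{2}\right)^{2}}$ ($b{\left(w \right)} = \frac{-4 + \left(5 + w^{2}\right) - 2 \left(5 + w^{2}\right)^{2}}{2 + \left(5 + w^{2}\right)^{2}} = \frac{1 + w^{2} - 2 \left(5 + w^{2}\right)^{2}}{2 + \left(5 + w^{2}\right)^{2}}$)
$x{\left(l \right)} = l$ ($x{\left(l \right)} = 1 l = l$)
$- 971 x{\left(b{\left(1 \right)} \right)} = - 971 \frac{1 + 1^{2} - 2 \left(5 + 1^{2}\right)^{2}}{2 + \left(5 + 1^{2}\right)^{2}} = - 971 \frac{1 + 1 - 2 \left(5 + 1\right)^{2}}{2 + \left(5 + 1\right)^{2}} = - 971 \frac{1 + 1 - 2 \cdot 6^{2}}{2 + 6^{2}} = - 971 \frac{1 + 1 - 72}{2 + 36} = - 971 \frac{1 + 1 - 72}{38} = - 971 \cdot \frac{1}{38} \left(-70\right) = \left(-971\right) \left(- \frac{35}{19}\right) = \frac{33985}{19}$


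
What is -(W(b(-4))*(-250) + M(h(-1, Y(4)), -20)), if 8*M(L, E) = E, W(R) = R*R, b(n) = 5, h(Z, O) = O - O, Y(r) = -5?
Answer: 12505/2 ≈ 6252.5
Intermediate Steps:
h(Z, O) = 0
W(R) = R²
M(L, E) = E/8
-(W(b(-4))*(-250) + M(h(-1, Y(4)), -20)) = -(5²*(-250) + (⅛)*(-20)) = -(25*(-250) - 5/2) = -(-6250 - 5/2) = -1*(-12505/2) = 12505/2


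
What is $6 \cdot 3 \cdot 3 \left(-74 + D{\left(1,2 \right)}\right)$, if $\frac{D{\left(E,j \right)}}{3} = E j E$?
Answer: $-3672$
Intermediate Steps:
$D{\left(E,j \right)} = 3 j E^{2}$ ($D{\left(E,j \right)} = 3 E j E = 3 j E^{2}$)
$6 \cdot 3 \cdot 3 \left(-74 + D{\left(1,2 \right)}\right) = 6 \cdot 3 \cdot 3 \left(-74 + 3 \cdot 2 \cdot 1^{2}\right) = 18 \cdot 3 \left(-74 + 3 \cdot 2 \cdot 1\right) = 54 \left(-74 + 6\right) = 54 \left(-68\right) = -3672$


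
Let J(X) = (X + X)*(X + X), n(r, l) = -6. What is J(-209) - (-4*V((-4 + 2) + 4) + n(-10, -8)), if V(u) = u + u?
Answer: 174746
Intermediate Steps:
V(u) = 2*u
J(X) = 4*X² (J(X) = (2*X)*(2*X) = 4*X²)
J(-209) - (-4*V((-4 + 2) + 4) + n(-10, -8)) = 4*(-209)² - (-8*((-4 + 2) + 4) - 6) = 4*43681 - (-8*(-2 + 4) - 6) = 174724 - (-8*2 - 6) = 174724 - (-4*4 - 6) = 174724 - (-16 - 6) = 174724 - 1*(-22) = 174724 + 22 = 174746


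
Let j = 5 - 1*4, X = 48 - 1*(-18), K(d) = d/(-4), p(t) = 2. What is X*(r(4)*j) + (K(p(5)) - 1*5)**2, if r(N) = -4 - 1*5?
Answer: -2255/4 ≈ -563.75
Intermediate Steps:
K(d) = -d/4 (K(d) = d*(-1/4) = -d/4)
r(N) = -9 (r(N) = -4 - 5 = -9)
X = 66 (X = 48 + 18 = 66)
j = 1 (j = 5 - 4 = 1)
X*(r(4)*j) + (K(p(5)) - 1*5)**2 = 66*(-9*1) + (-1/4*2 - 1*5)**2 = 66*(-9) + (-1/2 - 5)**2 = -594 + (-11/2)**2 = -594 + 121/4 = -2255/4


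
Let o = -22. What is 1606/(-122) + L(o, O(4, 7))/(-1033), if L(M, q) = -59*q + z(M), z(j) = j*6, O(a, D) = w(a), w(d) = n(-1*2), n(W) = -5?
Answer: -839442/63013 ≈ -13.322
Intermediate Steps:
w(d) = -5
O(a, D) = -5
z(j) = 6*j
L(M, q) = -59*q + 6*M
1606/(-122) + L(o, O(4, 7))/(-1033) = 1606/(-122) + (-59*(-5) + 6*(-22))/(-1033) = 1606*(-1/122) + (295 - 132)*(-1/1033) = -803/61 + 163*(-1/1033) = -803/61 - 163/1033 = -839442/63013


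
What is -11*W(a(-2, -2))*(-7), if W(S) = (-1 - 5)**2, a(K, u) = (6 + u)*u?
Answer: 2772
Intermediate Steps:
a(K, u) = u*(6 + u)
W(S) = 36 (W(S) = (-6)**2 = 36)
-11*W(a(-2, -2))*(-7) = -11*36*(-7) = -396*(-7) = 2772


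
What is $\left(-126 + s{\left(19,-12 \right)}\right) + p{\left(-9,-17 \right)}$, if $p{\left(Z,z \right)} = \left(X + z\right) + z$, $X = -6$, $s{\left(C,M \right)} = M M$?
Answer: $-22$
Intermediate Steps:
$s{\left(C,M \right)} = M^{2}$
$p{\left(Z,z \right)} = -6 + 2 z$ ($p{\left(Z,z \right)} = \left(-6 + z\right) + z = -6 + 2 z$)
$\left(-126 + s{\left(19,-12 \right)}\right) + p{\left(-9,-17 \right)} = \left(-126 + \left(-12\right)^{2}\right) + \left(-6 + 2 \left(-17\right)\right) = \left(-126 + 144\right) - 40 = 18 - 40 = -22$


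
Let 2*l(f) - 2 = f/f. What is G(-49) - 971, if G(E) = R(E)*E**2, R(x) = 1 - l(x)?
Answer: -4343/2 ≈ -2171.5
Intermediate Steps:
l(f) = 3/2 (l(f) = 1 + (f/f)/2 = 1 + (1/2)*1 = 1 + 1/2 = 3/2)
R(x) = -1/2 (R(x) = 1 - 1*3/2 = 1 - 3/2 = -1/2)
G(E) = -E**2/2
G(-49) - 971 = -1/2*(-49)**2 - 971 = -1/2*2401 - 971 = -2401/2 - 971 = -4343/2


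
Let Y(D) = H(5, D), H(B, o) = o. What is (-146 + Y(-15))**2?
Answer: 25921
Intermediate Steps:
Y(D) = D
(-146 + Y(-15))**2 = (-146 - 15)**2 = (-161)**2 = 25921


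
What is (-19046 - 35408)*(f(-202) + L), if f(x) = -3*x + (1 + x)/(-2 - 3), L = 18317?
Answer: -5163110464/5 ≈ -1.0326e+9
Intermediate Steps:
f(x) = -⅕ - 16*x/5 (f(x) = -3*x + (1 + x)/(-5) = -3*x + (1 + x)*(-⅕) = -3*x + (-⅕ - x/5) = -⅕ - 16*x/5)
(-19046 - 35408)*(f(-202) + L) = (-19046 - 35408)*((-⅕ - 16/5*(-202)) + 18317) = -54454*((-⅕ + 3232/5) + 18317) = -54454*(3231/5 + 18317) = -54454*94816/5 = -5163110464/5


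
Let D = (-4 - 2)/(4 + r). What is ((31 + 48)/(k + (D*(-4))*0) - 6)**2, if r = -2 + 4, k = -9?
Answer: 17689/81 ≈ 218.38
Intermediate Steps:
r = 2
D = -1 (D = (-4 - 2)/(4 + 2) = -6/6 = -6*1/6 = -1)
((31 + 48)/(k + (D*(-4))*0) - 6)**2 = ((31 + 48)/(-9 - 1*(-4)*0) - 6)**2 = (79/(-9 + 4*0) - 6)**2 = (79/(-9 + 0) - 6)**2 = (79/(-9) - 6)**2 = (79*(-1/9) - 6)**2 = (-79/9 - 6)**2 = (-133/9)**2 = 17689/81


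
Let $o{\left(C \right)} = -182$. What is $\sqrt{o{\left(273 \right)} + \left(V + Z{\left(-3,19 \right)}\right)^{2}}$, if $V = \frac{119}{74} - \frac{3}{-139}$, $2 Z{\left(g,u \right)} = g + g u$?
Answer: $\frac{\sqrt{65901234617}}{10286} \approx 24.957$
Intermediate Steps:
$Z{\left(g,u \right)} = \frac{g}{2} + \frac{g u}{2}$ ($Z{\left(g,u \right)} = \frac{g + g u}{2} = \frac{g}{2} + \frac{g u}{2}$)
$V = \frac{16763}{10286}$ ($V = 119 \cdot \frac{1}{74} - - \frac{3}{139} = \frac{119}{74} + \frac{3}{139} = \frac{16763}{10286} \approx 1.6297$)
$\sqrt{o{\left(273 \right)} + \left(V + Z{\left(-3,19 \right)}\right)^{2}} = \sqrt{-182 + \left(\frac{16763}{10286} + \frac{1}{2} \left(-3\right) \left(1 + 19\right)\right)^{2}} = \sqrt{-182 + \left(\frac{16763}{10286} + \frac{1}{2} \left(-3\right) 20\right)^{2}} = \sqrt{-182 + \left(\frac{16763}{10286} - 30\right)^{2}} = \sqrt{-182 + \left(- \frac{291817}{10286}\right)^{2}} = \sqrt{-182 + \frac{85157161489}{105801796}} = \sqrt{\frac{65901234617}{105801796}} = \frac{\sqrt{65901234617}}{10286}$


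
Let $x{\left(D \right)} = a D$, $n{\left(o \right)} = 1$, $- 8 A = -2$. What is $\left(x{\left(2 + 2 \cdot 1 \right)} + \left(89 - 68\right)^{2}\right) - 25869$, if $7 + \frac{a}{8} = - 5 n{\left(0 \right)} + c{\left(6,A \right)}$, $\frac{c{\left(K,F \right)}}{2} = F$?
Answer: $-25796$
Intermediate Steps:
$A = \frac{1}{4}$ ($A = \left(- \frac{1}{8}\right) \left(-2\right) = \frac{1}{4} \approx 0.25$)
$c{\left(K,F \right)} = 2 F$
$a = -92$ ($a = -56 + 8 \left(\left(-5\right) 1 + 2 \cdot \frac{1}{4}\right) = -56 + 8 \left(-5 + \frac{1}{2}\right) = -56 + 8 \left(- \frac{9}{2}\right) = -56 - 36 = -92$)
$x{\left(D \right)} = - 92 D$
$\left(x{\left(2 + 2 \cdot 1 \right)} + \left(89 - 68\right)^{2}\right) - 25869 = \left(- 92 \left(2 + 2 \cdot 1\right) + \left(89 - 68\right)^{2}\right) - 25869 = \left(- 92 \left(2 + 2\right) + 21^{2}\right) - 25869 = \left(\left(-92\right) 4 + 441\right) - 25869 = \left(-368 + 441\right) - 25869 = 73 - 25869 = -25796$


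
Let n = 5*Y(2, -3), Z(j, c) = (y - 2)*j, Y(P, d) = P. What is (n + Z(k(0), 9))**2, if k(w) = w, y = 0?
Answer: 100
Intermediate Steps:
Z(j, c) = -2*j (Z(j, c) = (0 - 2)*j = -2*j)
n = 10 (n = 5*2 = 10)
(n + Z(k(0), 9))**2 = (10 - 2*0)**2 = (10 + 0)**2 = 10**2 = 100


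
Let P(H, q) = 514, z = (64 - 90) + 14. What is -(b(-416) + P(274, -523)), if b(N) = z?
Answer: -502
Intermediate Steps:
z = -12 (z = -26 + 14 = -12)
b(N) = -12
-(b(-416) + P(274, -523)) = -(-12 + 514) = -1*502 = -502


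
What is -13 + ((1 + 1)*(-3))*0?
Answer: -13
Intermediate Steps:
-13 + ((1 + 1)*(-3))*0 = -13 + (2*(-3))*0 = -13 - 6*0 = -13 + 0 = -13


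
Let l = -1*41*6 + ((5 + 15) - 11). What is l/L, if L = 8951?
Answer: -237/8951 ≈ -0.026477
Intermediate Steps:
l = -237 (l = -41*6 + (20 - 11) = -246 + 9 = -237)
l/L = -237/8951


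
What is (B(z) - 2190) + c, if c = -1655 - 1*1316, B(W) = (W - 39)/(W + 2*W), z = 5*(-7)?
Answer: -541831/105 ≈ -5160.3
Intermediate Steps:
z = -35
B(W) = (-39 + W)/(3*W) (B(W) = (-39 + W)/((3*W)) = (-39 + W)*(1/(3*W)) = (-39 + W)/(3*W))
c = -2971 (c = -1655 - 1316 = -2971)
(B(z) - 2190) + c = ((⅓)*(-39 - 35)/(-35) - 2190) - 2971 = ((⅓)*(-1/35)*(-74) - 2190) - 2971 = (74/105 - 2190) - 2971 = -229876/105 - 2971 = -541831/105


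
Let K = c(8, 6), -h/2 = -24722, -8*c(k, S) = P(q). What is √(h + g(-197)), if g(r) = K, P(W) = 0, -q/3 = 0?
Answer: 2*√12361 ≈ 222.36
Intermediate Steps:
q = 0 (q = -3*0 = 0)
c(k, S) = 0 (c(k, S) = -⅛*0 = 0)
h = 49444 (h = -2*(-24722) = 49444)
K = 0
g(r) = 0
√(h + g(-197)) = √(49444 + 0) = √49444 = 2*√12361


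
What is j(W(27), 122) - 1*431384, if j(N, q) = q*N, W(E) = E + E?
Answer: -424796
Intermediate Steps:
W(E) = 2*E
j(N, q) = N*q
j(W(27), 122) - 1*431384 = (2*27)*122 - 1*431384 = 54*122 - 431384 = 6588 - 431384 = -424796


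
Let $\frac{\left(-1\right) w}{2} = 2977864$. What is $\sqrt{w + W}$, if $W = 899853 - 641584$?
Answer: $9 i \sqrt{70339} \approx 2386.9 i$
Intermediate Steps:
$w = -5955728$ ($w = \left(-2\right) 2977864 = -5955728$)
$W = 258269$ ($W = 899853 - 641584 = 258269$)
$\sqrt{w + W} = \sqrt{-5955728 + 258269} = \sqrt{-5697459} = 9 i \sqrt{70339}$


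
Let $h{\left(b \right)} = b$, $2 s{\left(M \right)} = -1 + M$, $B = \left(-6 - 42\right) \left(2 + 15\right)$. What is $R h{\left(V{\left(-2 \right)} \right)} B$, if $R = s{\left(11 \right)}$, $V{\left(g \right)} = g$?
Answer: $8160$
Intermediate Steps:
$B = -816$ ($B = \left(-48\right) 17 = -816$)
$s{\left(M \right)} = - \frac{1}{2} + \frac{M}{2}$ ($s{\left(M \right)} = \frac{-1 + M}{2} = - \frac{1}{2} + \frac{M}{2}$)
$R = 5$ ($R = - \frac{1}{2} + \frac{1}{2} \cdot 11 = - \frac{1}{2} + \frac{11}{2} = 5$)
$R h{\left(V{\left(-2 \right)} \right)} B = 5 \left(-2\right) \left(-816\right) = \left(-10\right) \left(-816\right) = 8160$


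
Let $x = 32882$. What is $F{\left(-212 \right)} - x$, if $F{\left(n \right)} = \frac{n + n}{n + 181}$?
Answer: $- \frac{1018918}{31} \approx -32868.0$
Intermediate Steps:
$F{\left(n \right)} = \frac{2 n}{181 + n}$
$F{\left(-212 \right)} - x = 2 \left(-212\right) \frac{1}{181 - 212} - 32882 = 2 \left(-212\right) \frac{1}{-31} - 32882 = 2 \left(-212\right) \left(- \frac{1}{31}\right) - 32882 = \frac{424}{31} - 32882 = - \frac{1018918}{31}$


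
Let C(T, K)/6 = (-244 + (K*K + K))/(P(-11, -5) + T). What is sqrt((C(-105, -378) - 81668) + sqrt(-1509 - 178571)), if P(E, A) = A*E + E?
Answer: 2*sqrt(-88988630 + 3721*I*sqrt(11255))/61 ≈ 0.68602 + 309.29*I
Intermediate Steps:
P(E, A) = E + A*E
C(T, K) = 6*(-244 + K + K**2)/(44 + T) (C(T, K) = 6*((-244 + (K*K + K))/(-11*(1 - 5) + T)) = 6*((-244 + (K**2 + K))/(-11*(-4) + T)) = 6*((-244 + (K + K**2))/(44 + T)) = 6*((-244 + K + K**2)/(44 + T)) = 6*(-244 + K + K**2)/(44 + T))
sqrt((C(-105, -378) - 81668) + sqrt(-1509 - 178571)) = sqrt((6*(-244 - 378 + (-378)**2)/(44 - 105) - 81668) + sqrt(-1509 - 178571)) = sqrt((6*(-244 - 378 + 142884)/(-61) - 81668) + sqrt(-180080)) = sqrt((6*(-1/61)*142262 - 81668) + 4*I*sqrt(11255)) = sqrt((-853572/61 - 81668) + 4*I*sqrt(11255)) = sqrt(-5835320/61 + 4*I*sqrt(11255))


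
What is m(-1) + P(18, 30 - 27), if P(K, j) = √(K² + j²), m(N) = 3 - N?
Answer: 4 + 3*√37 ≈ 22.248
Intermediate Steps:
m(-1) + P(18, 30 - 27) = (3 - 1*(-1)) + √(18² + (30 - 27)²) = (3 + 1) + √(324 + 3²) = 4 + √(324 + 9) = 4 + √333 = 4 + 3*√37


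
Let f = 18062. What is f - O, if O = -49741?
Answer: 67803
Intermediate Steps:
f - O = 18062 - 1*(-49741) = 18062 + 49741 = 67803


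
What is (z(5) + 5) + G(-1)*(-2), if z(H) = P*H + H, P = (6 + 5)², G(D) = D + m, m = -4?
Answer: 625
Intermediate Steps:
G(D) = -4 + D (G(D) = D - 4 = -4 + D)
P = 121 (P = 11² = 121)
z(H) = 122*H (z(H) = 121*H + H = 122*H)
(z(5) + 5) + G(-1)*(-2) = (122*5 + 5) + (-4 - 1)*(-2) = (610 + 5) - 5*(-2) = 615 + 10 = 625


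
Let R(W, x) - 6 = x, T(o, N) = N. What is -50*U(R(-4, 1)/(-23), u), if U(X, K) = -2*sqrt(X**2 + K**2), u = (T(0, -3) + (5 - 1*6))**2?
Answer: 100*sqrt(135473)/23 ≈ 1600.3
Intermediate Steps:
R(W, x) = 6 + x
u = 16 (u = (-3 + (5 - 1*6))**2 = (-3 + (5 - 6))**2 = (-3 - 1)**2 = (-4)**2 = 16)
U(X, K) = -2*sqrt(K**2 + X**2)
-50*U(R(-4, 1)/(-23), u) = -(-100)*sqrt(16**2 + ((6 + 1)/(-23))**2) = -(-100)*sqrt(256 + (7*(-1/23))**2) = -(-100)*sqrt(256 + (-7/23)**2) = -(-100)*sqrt(256 + 49/529) = -(-100)*sqrt(135473/529) = -(-100)*sqrt(135473)/23 = 100*sqrt(135473)/23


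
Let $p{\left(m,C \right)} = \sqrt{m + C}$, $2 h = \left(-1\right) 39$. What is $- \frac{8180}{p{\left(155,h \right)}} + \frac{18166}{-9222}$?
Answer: $- \frac{9083}{4611} - \frac{8180 \sqrt{542}}{271} \approx -704.69$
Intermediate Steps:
$h = - \frac{39}{2}$ ($h = \frac{\left(-1\right) 39}{2} = \frac{1}{2} \left(-39\right) = - \frac{39}{2} \approx -19.5$)
$p{\left(m,C \right)} = \sqrt{C + m}$
$- \frac{8180}{p{\left(155,h \right)}} + \frac{18166}{-9222} = - \frac{8180}{\sqrt{- \frac{39}{2} + 155}} + \frac{18166}{-9222} = - \frac{8180}{\sqrt{\frac{271}{2}}} + 18166 \left(- \frac{1}{9222}\right) = - \frac{8180}{\frac{1}{2} \sqrt{542}} - \frac{9083}{4611} = - 8180 \frac{\sqrt{542}}{271} - \frac{9083}{4611} = - \frac{8180 \sqrt{542}}{271} - \frac{9083}{4611} = - \frac{9083}{4611} - \frac{8180 \sqrt{542}}{271}$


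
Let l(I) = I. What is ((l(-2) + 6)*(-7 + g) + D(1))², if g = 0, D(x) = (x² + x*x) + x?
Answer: 625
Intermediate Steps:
D(x) = x + 2*x² (D(x) = (x² + x²) + x = 2*x² + x = x + 2*x²)
((l(-2) + 6)*(-7 + g) + D(1))² = ((-2 + 6)*(-7 + 0) + 1*(1 + 2*1))² = (4*(-7) + 1*(1 + 2))² = (-28 + 1*3)² = (-28 + 3)² = (-25)² = 625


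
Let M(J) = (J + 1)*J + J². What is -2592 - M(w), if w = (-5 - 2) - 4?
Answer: -2823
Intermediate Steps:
w = -11 (w = -7 - 4 = -11)
M(J) = J² + J*(1 + J) (M(J) = (1 + J)*J + J² = J*(1 + J) + J² = J² + J*(1 + J))
-2592 - M(w) = -2592 - (-11)*(1 + 2*(-11)) = -2592 - (-11)*(1 - 22) = -2592 - (-11)*(-21) = -2592 - 1*231 = -2592 - 231 = -2823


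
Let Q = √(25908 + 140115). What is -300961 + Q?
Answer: -300961 + 3*√18447 ≈ -3.0055e+5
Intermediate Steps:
Q = 3*√18447 (Q = √166023 = 3*√18447 ≈ 407.46)
-300961 + Q = -300961 + 3*√18447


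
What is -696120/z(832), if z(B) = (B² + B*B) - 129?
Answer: -696120/1384319 ≈ -0.50286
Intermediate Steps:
z(B) = -129 + 2*B² (z(B) = (B² + B²) - 129 = 2*B² - 129 = -129 + 2*B²)
-696120/z(832) = -696120/(-129 + 2*832²) = -696120/(-129 + 2*692224) = -696120/(-129 + 1384448) = -696120/1384319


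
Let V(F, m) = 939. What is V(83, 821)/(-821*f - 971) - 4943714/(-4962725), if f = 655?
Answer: 2658647269589/2673548988350 ≈ 0.99443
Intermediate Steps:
V(83, 821)/(-821*f - 971) - 4943714/(-4962725) = 939/(-821*655 - 971) - 4943714/(-4962725) = 939/(-537755 - 971) - 4943714*(-1/4962725) = 939/(-538726) + 4943714/4962725 = 939*(-1/538726) + 4943714/4962725 = -939/538726 + 4943714/4962725 = 2658647269589/2673548988350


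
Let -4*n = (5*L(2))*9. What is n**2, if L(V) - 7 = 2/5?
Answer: 110889/16 ≈ 6930.6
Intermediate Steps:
L(V) = 37/5 (L(V) = 7 + 2/5 = 37/5)
n = -333/4 (n = -5*(37/5)*9/4 = -37*9/4 = -1/4*333 = -333/4 ≈ -83.250)
n**2 = (-333/4)**2 = 110889/16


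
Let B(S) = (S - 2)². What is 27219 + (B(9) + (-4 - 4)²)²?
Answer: 39988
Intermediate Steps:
B(S) = (-2 + S)²
27219 + (B(9) + (-4 - 4)²)² = 27219 + ((-2 + 9)² + (-4 - 4)²)² = 27219 + (7² + (-8)²)² = 27219 + (49 + 64)² = 27219 + 113² = 27219 + 12769 = 39988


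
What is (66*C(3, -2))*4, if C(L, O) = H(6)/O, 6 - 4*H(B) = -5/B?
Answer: -451/2 ≈ -225.50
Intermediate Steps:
H(B) = 3/2 + 5/(4*B) (H(B) = 3/2 - (-5)/(4*B) = 3/2 + 5/(4*B))
C(L, O) = 41/(24*O) (C(L, O) = ((¼)*(5 + 6*6)/6)/O = ((¼)*(⅙)*(5 + 36))/O = ((¼)*(⅙)*41)/O = 41/(24*O))
(66*C(3, -2))*4 = (66*((41/24)/(-2)))*4 = (66*((41/24)*(-½)))*4 = (66*(-41/48))*4 = -451/8*4 = -451/2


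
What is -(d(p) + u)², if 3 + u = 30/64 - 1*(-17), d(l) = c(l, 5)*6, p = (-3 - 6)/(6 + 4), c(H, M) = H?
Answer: -2105401/25600 ≈ -82.242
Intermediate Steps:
p = -9/10 ≈ -0.90000
d(l) = 6*l (d(l) = l*6 = 6*l)
u = 463/32 (u = -3 + (30/64 - 1*(-17)) = -3 + (30*(1/64) + 17) = -3 + (15/32 + 17) = -3 + 559/32 = 463/32 ≈ 14.469)
-(d(p) + u)² = -(6*(-9/10) + 463/32)² = -(-27/5 + 463/32)² = -(1451/160)² = -1*2105401/25600 = -2105401/25600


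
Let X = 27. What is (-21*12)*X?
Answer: -6804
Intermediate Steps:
(-21*12)*X = -21*12*27 = -252*27 = -6804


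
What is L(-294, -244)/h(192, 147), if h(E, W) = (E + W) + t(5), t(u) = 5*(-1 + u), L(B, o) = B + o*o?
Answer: 59242/359 ≈ 165.02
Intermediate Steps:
L(B, o) = B + o²
t(u) = -5 + 5*u
h(E, W) = 20 + E + W (h(E, W) = (E + W) + (-5 + 5*5) = (E + W) + (-5 + 25) = (E + W) + 20 = 20 + E + W)
L(-294, -244)/h(192, 147) = (-294 + (-244)²)/(20 + 192 + 147) = (-294 + 59536)/359 = 59242*(1/359) = 59242/359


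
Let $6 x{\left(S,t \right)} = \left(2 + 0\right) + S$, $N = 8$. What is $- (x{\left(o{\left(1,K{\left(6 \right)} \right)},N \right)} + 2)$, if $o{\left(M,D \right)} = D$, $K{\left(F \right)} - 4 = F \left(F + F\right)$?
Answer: $-15$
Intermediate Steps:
$K{\left(F \right)} = 4 + 2 F^{2}$ ($K{\left(F \right)} = 4 + F \left(F + F\right) = 4 + F 2 F = 4 + 2 F^{2}$)
$x{\left(S,t \right)} = \frac{1}{3} + \frac{S}{6}$ ($x{\left(S,t \right)} = \frac{\left(2 + 0\right) + S}{6} = \frac{2 + S}{6} = \frac{1}{3} + \frac{S}{6}$)
$- (x{\left(o{\left(1,K{\left(6 \right)} \right)},N \right)} + 2) = - (\left(\frac{1}{3} + \frac{4 + 2 \cdot 6^{2}}{6}\right) + 2) = - (\left(\frac{1}{3} + \frac{4 + 2 \cdot 36}{6}\right) + 2) = - (\left(\frac{1}{3} + \frac{4 + 72}{6}\right) + 2) = - (\left(\frac{1}{3} + \frac{1}{6} \cdot 76\right) + 2) = - (\left(\frac{1}{3} + \frac{38}{3}\right) + 2) = - (13 + 2) = \left(-1\right) 15 = -15$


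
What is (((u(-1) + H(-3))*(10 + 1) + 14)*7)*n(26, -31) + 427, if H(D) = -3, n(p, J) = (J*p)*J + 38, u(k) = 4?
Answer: 4379627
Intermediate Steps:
n(p, J) = 38 + p*J² (n(p, J) = p*J² + 38 = 38 + p*J²)
(((u(-1) + H(-3))*(10 + 1) + 14)*7)*n(26, -31) + 427 = (((4 - 3)*(10 + 1) + 14)*7)*(38 + 26*(-31)²) + 427 = ((1*11 + 14)*7)*(38 + 26*961) + 427 = ((11 + 14)*7)*(38 + 24986) + 427 = (25*7)*25024 + 427 = 175*25024 + 427 = 4379200 + 427 = 4379627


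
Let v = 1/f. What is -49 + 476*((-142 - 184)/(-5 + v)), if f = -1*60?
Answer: 1327973/43 ≈ 30883.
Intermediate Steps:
f = -60
v = -1/60 (v = 1/(-60) = -1/60 ≈ -0.016667)
-49 + 476*((-142 - 184)/(-5 + v)) = -49 + 476*((-142 - 184)/(-5 - 1/60)) = -49 + 476*(-326/(-301/60)) = -49 + 476*(-326*(-60/301)) = -49 + 476*(19560/301) = -49 + 1330080/43 = 1327973/43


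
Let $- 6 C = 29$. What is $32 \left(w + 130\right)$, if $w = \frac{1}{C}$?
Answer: $\frac{120448}{29} \approx 4153.4$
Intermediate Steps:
$C = - \frac{29}{6}$ ($C = \left(- \frac{1}{6}\right) 29 = - \frac{29}{6} \approx -4.8333$)
$w = - \frac{6}{29}$ ($w = \frac{1}{- \frac{29}{6}} = - \frac{6}{29} \approx -0.2069$)
$32 \left(w + 130\right) = 32 \left(- \frac{6}{29} + 130\right) = 32 \cdot \frac{3764}{29} = \frac{120448}{29}$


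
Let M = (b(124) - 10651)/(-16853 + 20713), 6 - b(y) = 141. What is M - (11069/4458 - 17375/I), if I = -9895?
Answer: -29938877764/4256799315 ≈ -7.0332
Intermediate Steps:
b(y) = -135 (b(y) = 6 - 1*141 = 6 - 141 = -135)
M = -5393/1930 (M = (-135 - 10651)/(-16853 + 20713) = -10786/3860 = -10786*1/3860 = -5393/1930 ≈ -2.7943)
M - (11069/4458 - 17375/I) = -5393/1930 - (11069/4458 - 17375/(-9895)) = -5393/1930 - (11069*(1/4458) - 17375*(-1/9895)) = -5393/1930 - (11069/4458 + 3475/1979) = -5393/1930 - 1*37397101/8822382 = -5393/1930 - 37397101/8822382 = -29938877764/4256799315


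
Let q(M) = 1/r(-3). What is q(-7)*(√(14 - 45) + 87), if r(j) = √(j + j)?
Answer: √186/6 - 29*I*√6/2 ≈ 2.273 - 35.518*I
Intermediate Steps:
r(j) = √2*√j (r(j) = √(2*j) = √2*√j)
q(M) = -I*√6/6 (q(M) = 1/(√2*√(-3)) = 1/(√2*(I*√3)) = 1/(I*√6) = -I*√6/6)
q(-7)*(√(14 - 45) + 87) = (-I*√6/6)*(√(14 - 45) + 87) = (-I*√6/6)*(√(-31) + 87) = (-I*√6/6)*(I*√31 + 87) = (-I*√6/6)*(87 + I*√31) = -I*√6*(87 + I*√31)/6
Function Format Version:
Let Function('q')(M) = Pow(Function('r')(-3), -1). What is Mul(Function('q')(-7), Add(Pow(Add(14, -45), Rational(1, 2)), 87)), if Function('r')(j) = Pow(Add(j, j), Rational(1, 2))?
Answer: Add(Mul(Rational(1, 6), Pow(186, Rational(1, 2))), Mul(Rational(-29, 2), I, Pow(6, Rational(1, 2)))) ≈ Add(2.2730, Mul(-35.518, I))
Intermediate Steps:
Function('r')(j) = Mul(Pow(2, Rational(1, 2)), Pow(j, Rational(1, 2))) (Function('r')(j) = Pow(Mul(2, j), Rational(1, 2)) = Mul(Pow(2, Rational(1, 2)), Pow(j, Rational(1, 2))))
Function('q')(M) = Mul(Rational(-1, 6), I, Pow(6, Rational(1, 2))) (Function('q')(M) = Pow(Mul(Pow(2, Rational(1, 2)), Pow(-3, Rational(1, 2))), -1) = Pow(Mul(Pow(2, Rational(1, 2)), Mul(I, Pow(3, Rational(1, 2)))), -1) = Pow(Mul(I, Pow(6, Rational(1, 2))), -1) = Mul(Rational(-1, 6), I, Pow(6, Rational(1, 2))))
Mul(Function('q')(-7), Add(Pow(Add(14, -45), Rational(1, 2)), 87)) = Mul(Mul(Rational(-1, 6), I, Pow(6, Rational(1, 2))), Add(Pow(Add(14, -45), Rational(1, 2)), 87)) = Mul(Mul(Rational(-1, 6), I, Pow(6, Rational(1, 2))), Add(Pow(-31, Rational(1, 2)), 87)) = Mul(Mul(Rational(-1, 6), I, Pow(6, Rational(1, 2))), Add(Mul(I, Pow(31, Rational(1, 2))), 87)) = Mul(Mul(Rational(-1, 6), I, Pow(6, Rational(1, 2))), Add(87, Mul(I, Pow(31, Rational(1, 2))))) = Mul(Rational(-1, 6), I, Pow(6, Rational(1, 2)), Add(87, Mul(I, Pow(31, Rational(1, 2)))))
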